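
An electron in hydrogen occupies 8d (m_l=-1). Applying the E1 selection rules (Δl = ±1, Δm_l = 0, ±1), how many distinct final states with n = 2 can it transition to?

2

E1 requires Δl = ±1, so l_f ∈ {1, 3}; with 0 ≤ l_f ≤ n_f−1 = 1, the allowed l_f values are {1}.
For l_f = 1: m_f ∈ {m_i−1, m_i, m_i+1} ∩ [−1, 1] = {-1, 0} → 2 states.
Total: 2.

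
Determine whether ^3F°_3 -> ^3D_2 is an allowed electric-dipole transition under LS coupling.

Parity must change: odd → even — passes.
ΔS = 0: S: 1 → 1 — passes.
ΔL = 0, ±1 (not L=0↔0): L: 3 → 2, ΔL = -1 — passes.
ΔJ = 0, ±1 (not J=0↔0): J: 3 → 2, ΔJ = -1 — passes.
All four E1 rules are satisfied.

allowed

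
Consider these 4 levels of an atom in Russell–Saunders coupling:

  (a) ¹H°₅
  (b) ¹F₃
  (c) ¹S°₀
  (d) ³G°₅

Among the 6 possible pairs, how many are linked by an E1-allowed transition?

(a)–(b): forbidden (ΔL, ΔJ).
(a)–(c): forbidden (parity, ΔL, ΔJ).
(a)–(d): forbidden (parity, ΔS).
(b)–(c): forbidden (ΔL, ΔJ).
(b)–(d): forbidden (ΔS, ΔJ).
(c)–(d): forbidden (parity, ΔS, ΔL, ΔJ).
Allowed pairs: 0 of 6.

0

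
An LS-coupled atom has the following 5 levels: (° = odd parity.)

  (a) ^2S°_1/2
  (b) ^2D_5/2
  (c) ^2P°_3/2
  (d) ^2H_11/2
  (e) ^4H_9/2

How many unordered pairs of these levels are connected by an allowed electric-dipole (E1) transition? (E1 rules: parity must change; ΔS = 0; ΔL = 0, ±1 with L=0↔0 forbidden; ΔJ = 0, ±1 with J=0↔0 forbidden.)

(a)–(b): forbidden (ΔL, ΔJ).
(a)–(c): forbidden (parity).
(a)–(d): forbidden (ΔL, ΔJ).
(a)–(e): forbidden (ΔS, ΔL, ΔJ).
(b)–(c): allowed.
(b)–(d): forbidden (parity, ΔL, ΔJ).
(b)–(e): forbidden (parity, ΔS, ΔL, ΔJ).
(c)–(d): forbidden (ΔL, ΔJ).
(c)–(e): forbidden (ΔS, ΔL, ΔJ).
(d)–(e): forbidden (parity, ΔS).
Allowed pairs: 1 of 10.

1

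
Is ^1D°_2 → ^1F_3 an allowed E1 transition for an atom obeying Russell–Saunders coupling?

allowed

Reading off the term symbols: S 0→0, L 2→3, J 2→3, parity odd→even.
Parity must change: odd → even — passes.
ΔJ = 0, ±1 (not J=0↔0): J: 2 → 3, ΔJ = +1 — passes.
ΔS = 0: S: 0 → 0 — passes.
ΔL = 0, ±1 (not L=0↔0): L: 2 → 3, ΔL = +1 — passes.
All four E1 rules are satisfied.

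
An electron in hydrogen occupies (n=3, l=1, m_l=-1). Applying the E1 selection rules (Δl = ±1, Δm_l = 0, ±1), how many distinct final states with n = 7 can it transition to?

4

E1 requires Δl = ±1, so l_f ∈ {0, 2}; with 0 ≤ l_f ≤ n_f−1 = 6, the allowed l_f values are {0, 2}.
For l_f = 0: m_f ∈ {m_i−1, m_i, m_i+1} ∩ [−0, 0] = {0} → 1 state.
For l_f = 2: m_f ∈ {m_i−1, m_i, m_i+1} ∩ [−2, 2] = {-2, -1, 0} → 3 states.
Total: 4.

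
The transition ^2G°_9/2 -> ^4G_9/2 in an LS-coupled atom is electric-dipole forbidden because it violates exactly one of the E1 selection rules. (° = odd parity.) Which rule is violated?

the ΔS = 0 rule

Reading off the term symbols: S 1/2→3/2, L 4→4, J 9/2→9/2, parity odd→even.
ΔL = 0, ±1 (not L=0↔0): L: 4 → 4, ΔL = +0 — passes.
ΔS = 0: S: 1/2 → 3/2 — fails.
Parity must change: odd → even — passes.
ΔJ = 0, ±1 (not J=0↔0): J: 9/2 → 9/2, ΔJ = +0 — passes.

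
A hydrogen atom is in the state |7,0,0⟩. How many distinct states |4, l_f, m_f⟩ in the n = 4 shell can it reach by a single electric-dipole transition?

3

E1 requires Δl = ±1, so l_f ∈ {-1, 1}; with 0 ≤ l_f ≤ n_f−1 = 3, the allowed l_f values are {1}.
For l_f = 1: m_f ∈ {m_i−1, m_i, m_i+1} ∩ [−1, 1] = {-1, 0, 1} → 3 states.
Total: 3.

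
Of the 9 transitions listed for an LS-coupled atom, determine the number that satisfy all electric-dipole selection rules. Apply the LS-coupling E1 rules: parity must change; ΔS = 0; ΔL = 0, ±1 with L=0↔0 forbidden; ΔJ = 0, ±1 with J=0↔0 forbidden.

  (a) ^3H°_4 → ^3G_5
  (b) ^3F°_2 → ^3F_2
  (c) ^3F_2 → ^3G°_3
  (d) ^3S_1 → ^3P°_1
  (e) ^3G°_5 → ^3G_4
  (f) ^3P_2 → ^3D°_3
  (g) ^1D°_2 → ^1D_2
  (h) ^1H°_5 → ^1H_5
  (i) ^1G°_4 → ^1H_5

9

(a) allowed
(b) allowed
(c) allowed
(d) allowed
(e) allowed
(f) allowed
(g) allowed
(h) allowed
(i) allowed
Total allowed: 9 of 9.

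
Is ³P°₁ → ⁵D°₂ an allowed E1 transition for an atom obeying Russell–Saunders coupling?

forbidden

Initial level: S=1, L=1, J=1, parity odd. Final level: S=2, L=2, J=2, parity odd.
Parity must change: odd → odd — fails.
ΔL = 0, ±1 (not L=0↔0): L: 1 → 2, ΔL = +1 — ok.
ΔS = 0: S: 1 → 2 — fails.
ΔJ = 0, ±1 (not J=0↔0): J: 1 → 2, ΔJ = +1 — ok.
Rule(s) violated: parity, ΔS.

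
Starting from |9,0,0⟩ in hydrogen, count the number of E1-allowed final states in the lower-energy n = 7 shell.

3

E1 requires Δl = ±1, so l_f ∈ {-1, 1}; with 0 ≤ l_f ≤ n_f−1 = 6, the allowed l_f values are {1}.
For l_f = 1: m_f ∈ {m_i−1, m_i, m_i+1} ∩ [−1, 1] = {-1, 0, 1} → 3 states.
Total: 3.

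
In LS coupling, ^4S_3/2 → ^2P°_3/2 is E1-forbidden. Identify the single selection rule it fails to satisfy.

the ΔS = 0 rule

Initial level: S=3/2, L=0, J=3/2, parity even. Final level: S=1/2, L=1, J=3/2, parity odd.
Parity must change: even → odd — passes.
ΔS = 0: S: 3/2 → 1/2 — fails.
ΔL = 0, ±1 (not L=0↔0): L: 0 → 1, ΔL = +1 — passes.
ΔJ = 0, ±1 (not J=0↔0): J: 3/2 → 3/2, ΔJ = +0 — passes.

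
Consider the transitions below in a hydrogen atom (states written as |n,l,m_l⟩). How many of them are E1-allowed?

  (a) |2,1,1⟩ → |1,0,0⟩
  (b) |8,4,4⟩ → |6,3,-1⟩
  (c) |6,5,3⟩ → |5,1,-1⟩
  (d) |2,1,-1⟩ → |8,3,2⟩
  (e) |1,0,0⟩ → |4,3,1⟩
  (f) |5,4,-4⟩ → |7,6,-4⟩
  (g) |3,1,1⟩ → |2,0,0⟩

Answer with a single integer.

2

(a) allowed
(b) forbidden — Δm_l = -5 (E1 requires Δm_l = 0, ±1)
(c) forbidden — Δl = -4 (E1 requires Δl = ±1); Δm_l = -4 (E1 requires Δm_l = 0, ±1)
(d) forbidden — Δl = +2 (E1 requires Δl = ±1); Δm_l = +3 (E1 requires Δm_l = 0, ±1)
(e) forbidden — Δl = +3 (E1 requires Δl = ±1)
(f) forbidden — Δl = +2 (E1 requires Δl = ±1)
(g) allowed
Total allowed: 2 of 7.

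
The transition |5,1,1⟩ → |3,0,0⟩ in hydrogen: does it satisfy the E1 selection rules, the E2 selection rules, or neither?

E1

Δl = 0 − 1 = -1; l_i + l_f = 1.
Δm_l = -1.
E1 (Δl = ±1, |Δm_l| ≤ 1): satisfied.
E2 (Δl = 0,±2, l_i+l_f ≥ 2, |Δm_l| ≤ 2): not satisfied.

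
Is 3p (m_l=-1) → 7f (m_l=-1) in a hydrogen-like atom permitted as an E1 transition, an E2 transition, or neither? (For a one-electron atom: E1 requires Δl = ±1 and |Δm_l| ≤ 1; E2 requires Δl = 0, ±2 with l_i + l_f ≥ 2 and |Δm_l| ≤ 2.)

E2

Δl = 3 − 1 = +2; l_i + l_f = 4.
Δm_l = +0.
E1 (Δl = ±1, |Δm_l| ≤ 1): not satisfied.
E2 (Δl = 0,±2, l_i+l_f ≥ 2, |Δm_l| ≤ 2): satisfied.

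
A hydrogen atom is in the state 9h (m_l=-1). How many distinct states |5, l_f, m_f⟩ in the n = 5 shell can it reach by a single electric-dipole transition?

3

E1 requires Δl = ±1, so l_f ∈ {4, 6}; with 0 ≤ l_f ≤ n_f−1 = 4, the allowed l_f values are {4}.
For l_f = 4: m_f ∈ {m_i−1, m_i, m_i+1} ∩ [−4, 4] = {-2, -1, 0} → 3 states.
Total: 3.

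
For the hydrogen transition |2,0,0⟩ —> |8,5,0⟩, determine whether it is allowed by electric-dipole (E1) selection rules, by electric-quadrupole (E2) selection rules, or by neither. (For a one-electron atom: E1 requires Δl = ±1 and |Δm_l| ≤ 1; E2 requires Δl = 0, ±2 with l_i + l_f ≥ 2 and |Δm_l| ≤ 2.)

neither

Δl = 5 − 0 = +5; l_i + l_f = 5.
Δm_l = +0.
E1 (Δl = ±1, |Δm_l| ≤ 1): not satisfied.
E2 (Δl = 0,±2, l_i+l_f ≥ 2, |Δm_l| ≤ 2): not satisfied.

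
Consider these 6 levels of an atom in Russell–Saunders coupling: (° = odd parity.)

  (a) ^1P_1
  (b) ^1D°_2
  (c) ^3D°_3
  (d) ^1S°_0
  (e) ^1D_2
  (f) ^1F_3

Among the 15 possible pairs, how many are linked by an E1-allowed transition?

4

(a)–(b): allowed.
(a)–(c): forbidden (ΔS, ΔJ).
(a)–(d): allowed.
(a)–(e): forbidden (parity).
(a)–(f): forbidden (parity, ΔL, ΔJ).
(b)–(c): forbidden (parity, ΔS).
(b)–(d): forbidden (parity, ΔL, ΔJ).
(b)–(e): allowed.
(b)–(f): allowed.
(c)–(d): forbidden (parity, ΔS, ΔL, ΔJ).
(c)–(e): forbidden (ΔS).
(c)–(f): forbidden (ΔS).
(d)–(e): forbidden (ΔL, ΔJ).
(d)–(f): forbidden (ΔL, ΔJ).
(e)–(f): forbidden (parity).
Allowed pairs: 4 of 15.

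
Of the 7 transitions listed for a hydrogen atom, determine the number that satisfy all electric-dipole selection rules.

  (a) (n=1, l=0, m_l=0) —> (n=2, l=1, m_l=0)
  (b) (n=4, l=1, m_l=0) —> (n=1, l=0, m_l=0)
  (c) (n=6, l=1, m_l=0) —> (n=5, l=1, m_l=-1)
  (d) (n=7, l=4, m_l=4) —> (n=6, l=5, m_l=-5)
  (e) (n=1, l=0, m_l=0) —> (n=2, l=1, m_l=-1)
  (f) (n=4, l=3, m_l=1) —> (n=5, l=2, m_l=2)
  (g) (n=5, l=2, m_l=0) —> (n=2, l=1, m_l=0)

5

(a) allowed
(b) allowed
(c) forbidden — Δl = +0 (E1 requires Δl = ±1)
(d) forbidden — Δm_l = -9 (E1 requires Δm_l = 0, ±1)
(e) allowed
(f) allowed
(g) allowed
Total allowed: 5 of 7.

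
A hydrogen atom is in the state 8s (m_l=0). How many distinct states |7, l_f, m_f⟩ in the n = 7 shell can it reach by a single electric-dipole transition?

E1 requires Δl = ±1, so l_f ∈ {-1, 1}; with 0 ≤ l_f ≤ n_f−1 = 6, the allowed l_f values are {1}.
For l_f = 1: m_f ∈ {m_i−1, m_i, m_i+1} ∩ [−1, 1] = {-1, 0, 1} → 3 states.
Total: 3.

3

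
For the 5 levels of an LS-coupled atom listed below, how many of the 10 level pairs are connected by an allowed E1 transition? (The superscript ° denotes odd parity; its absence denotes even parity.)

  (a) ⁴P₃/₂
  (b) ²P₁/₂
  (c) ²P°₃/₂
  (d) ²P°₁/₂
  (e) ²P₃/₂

(a)–(b): forbidden (parity, ΔS).
(a)–(c): forbidden (ΔS).
(a)–(d): forbidden (ΔS).
(a)–(e): forbidden (parity, ΔS).
(b)–(c): allowed.
(b)–(d): allowed.
(b)–(e): forbidden (parity).
(c)–(d): forbidden (parity).
(c)–(e): allowed.
(d)–(e): allowed.
Allowed pairs: 4 of 10.

4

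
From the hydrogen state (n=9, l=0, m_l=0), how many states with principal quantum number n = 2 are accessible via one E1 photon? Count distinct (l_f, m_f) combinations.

E1 requires Δl = ±1, so l_f ∈ {-1, 1}; with 0 ≤ l_f ≤ n_f−1 = 1, the allowed l_f values are {1}.
For l_f = 1: m_f ∈ {m_i−1, m_i, m_i+1} ∩ [−1, 1] = {-1, 0, 1} → 3 states.
Total: 3.

3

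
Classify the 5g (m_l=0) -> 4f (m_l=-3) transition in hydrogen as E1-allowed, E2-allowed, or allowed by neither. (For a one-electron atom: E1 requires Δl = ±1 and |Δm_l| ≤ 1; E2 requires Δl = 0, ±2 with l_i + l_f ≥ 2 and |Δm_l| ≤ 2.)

Δl = 3 − 4 = -1; l_i + l_f = 7.
Δm_l = -3.
E1 (Δl = ±1, |Δm_l| ≤ 1): not satisfied.
E2 (Δl = 0,±2, l_i+l_f ≥ 2, |Δm_l| ≤ 2): not satisfied.

neither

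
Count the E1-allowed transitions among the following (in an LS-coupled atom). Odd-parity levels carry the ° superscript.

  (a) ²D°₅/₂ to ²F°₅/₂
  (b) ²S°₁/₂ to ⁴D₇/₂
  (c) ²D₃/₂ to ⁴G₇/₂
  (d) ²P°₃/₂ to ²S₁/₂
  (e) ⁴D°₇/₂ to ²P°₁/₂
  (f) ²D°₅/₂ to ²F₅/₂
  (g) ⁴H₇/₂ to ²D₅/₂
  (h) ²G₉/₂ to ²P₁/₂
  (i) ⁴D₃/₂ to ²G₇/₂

2

(a) forbidden (parity fails)
(b) forbidden (ΔS, ΔL, ΔJ fail)
(c) forbidden (parity, ΔS, ΔL, ΔJ fail)
(d) allowed
(e) forbidden (parity, ΔS, ΔJ fail)
(f) allowed
(g) forbidden (parity, ΔS, ΔL fail)
(h) forbidden (parity, ΔL, ΔJ fail)
(i) forbidden (parity, ΔS, ΔL, ΔJ fail)
Total allowed: 2 of 9.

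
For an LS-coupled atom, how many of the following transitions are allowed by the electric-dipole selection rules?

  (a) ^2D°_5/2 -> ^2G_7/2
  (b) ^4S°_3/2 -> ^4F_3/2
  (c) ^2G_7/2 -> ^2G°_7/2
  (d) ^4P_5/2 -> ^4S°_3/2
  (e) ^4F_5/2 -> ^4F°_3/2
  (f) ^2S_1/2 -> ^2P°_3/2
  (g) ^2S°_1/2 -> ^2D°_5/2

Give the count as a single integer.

4

(a) forbidden (ΔL fails)
(b) forbidden (ΔL fails)
(c) allowed
(d) allowed
(e) allowed
(f) allowed
(g) forbidden (parity, ΔL, ΔJ fail)
Total allowed: 4 of 7.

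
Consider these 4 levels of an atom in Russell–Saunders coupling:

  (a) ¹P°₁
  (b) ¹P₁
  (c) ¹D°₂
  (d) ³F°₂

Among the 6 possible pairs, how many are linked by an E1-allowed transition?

2

(a)–(b): allowed.
(a)–(c): forbidden (parity).
(a)–(d): forbidden (parity, ΔS, ΔL).
(b)–(c): allowed.
(b)–(d): forbidden (ΔS, ΔL).
(c)–(d): forbidden (parity, ΔS).
Allowed pairs: 2 of 6.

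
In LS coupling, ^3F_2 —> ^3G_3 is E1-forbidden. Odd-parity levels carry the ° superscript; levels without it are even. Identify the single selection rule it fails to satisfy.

Initial level: S=1, L=3, J=2, parity even. Final level: S=1, L=4, J=3, parity even.
Parity must change: even → even — ✗.
ΔS = 0: S: 1 → 1 — ✓.
ΔL = 0, ±1 (not L=0↔0): L: 3 → 4, ΔL = +1 — ✓.
ΔJ = 0, ±1 (not J=0↔0): J: 2 → 3, ΔJ = +1 — ✓.

parity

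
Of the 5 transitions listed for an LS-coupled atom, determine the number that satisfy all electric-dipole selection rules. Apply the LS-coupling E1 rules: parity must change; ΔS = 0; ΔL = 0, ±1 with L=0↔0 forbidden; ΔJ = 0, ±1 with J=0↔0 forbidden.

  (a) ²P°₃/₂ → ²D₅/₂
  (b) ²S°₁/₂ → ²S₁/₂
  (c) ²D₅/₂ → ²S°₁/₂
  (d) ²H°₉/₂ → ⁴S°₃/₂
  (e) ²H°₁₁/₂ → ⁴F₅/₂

1

(a) allowed
(b) forbidden (ΔL fails)
(c) forbidden (ΔL, ΔJ fail)
(d) forbidden (parity, ΔS, ΔL, ΔJ fail)
(e) forbidden (ΔS, ΔL, ΔJ fail)
Total allowed: 1 of 5.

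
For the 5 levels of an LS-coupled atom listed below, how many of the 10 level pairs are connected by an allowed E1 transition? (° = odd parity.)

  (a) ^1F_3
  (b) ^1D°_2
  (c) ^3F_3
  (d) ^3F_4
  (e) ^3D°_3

3

(a)–(b): allowed.
(a)–(c): forbidden (parity, ΔS).
(a)–(d): forbidden (parity, ΔS).
(a)–(e): forbidden (ΔS).
(b)–(c): forbidden (ΔS).
(b)–(d): forbidden (ΔS, ΔJ).
(b)–(e): forbidden (parity, ΔS).
(c)–(d): forbidden (parity).
(c)–(e): allowed.
(d)–(e): allowed.
Allowed pairs: 3 of 10.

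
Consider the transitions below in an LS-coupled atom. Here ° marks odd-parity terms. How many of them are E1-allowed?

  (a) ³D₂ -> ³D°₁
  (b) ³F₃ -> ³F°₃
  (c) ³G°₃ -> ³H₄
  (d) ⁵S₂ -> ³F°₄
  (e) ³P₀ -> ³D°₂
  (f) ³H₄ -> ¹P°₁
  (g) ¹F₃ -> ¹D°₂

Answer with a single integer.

(a) allowed
(b) allowed
(c) allowed
(d) forbidden (ΔS, ΔL, ΔJ fail)
(e) forbidden (ΔJ fails)
(f) forbidden (ΔS, ΔL, ΔJ fail)
(g) allowed
Total allowed: 4 of 7.

4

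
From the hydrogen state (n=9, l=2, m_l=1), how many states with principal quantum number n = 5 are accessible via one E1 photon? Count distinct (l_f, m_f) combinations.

E1 requires Δl = ±1, so l_f ∈ {1, 3}; with 0 ≤ l_f ≤ n_f−1 = 4, the allowed l_f values are {1, 3}.
For l_f = 1: m_f ∈ {m_i−1, m_i, m_i+1} ∩ [−1, 1] = {0, 1} → 2 states.
For l_f = 3: m_f ∈ {m_i−1, m_i, m_i+1} ∩ [−3, 3] = {0, 1, 2} → 3 states.
Total: 5.

5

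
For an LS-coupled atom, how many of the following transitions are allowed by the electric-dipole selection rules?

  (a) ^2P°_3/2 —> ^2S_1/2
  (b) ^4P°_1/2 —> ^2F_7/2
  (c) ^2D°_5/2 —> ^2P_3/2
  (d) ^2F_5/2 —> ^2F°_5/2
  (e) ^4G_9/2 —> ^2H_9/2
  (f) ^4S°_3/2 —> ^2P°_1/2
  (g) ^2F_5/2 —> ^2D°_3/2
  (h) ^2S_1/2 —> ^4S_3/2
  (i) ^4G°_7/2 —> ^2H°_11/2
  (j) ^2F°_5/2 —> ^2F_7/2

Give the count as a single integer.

5

(a) allowed
(b) forbidden (ΔS, ΔL, ΔJ fail)
(c) allowed
(d) allowed
(e) forbidden (parity, ΔS fail)
(f) forbidden (parity, ΔS fail)
(g) allowed
(h) forbidden (parity, ΔS, ΔL fail)
(i) forbidden (parity, ΔS, ΔJ fail)
(j) allowed
Total allowed: 5 of 10.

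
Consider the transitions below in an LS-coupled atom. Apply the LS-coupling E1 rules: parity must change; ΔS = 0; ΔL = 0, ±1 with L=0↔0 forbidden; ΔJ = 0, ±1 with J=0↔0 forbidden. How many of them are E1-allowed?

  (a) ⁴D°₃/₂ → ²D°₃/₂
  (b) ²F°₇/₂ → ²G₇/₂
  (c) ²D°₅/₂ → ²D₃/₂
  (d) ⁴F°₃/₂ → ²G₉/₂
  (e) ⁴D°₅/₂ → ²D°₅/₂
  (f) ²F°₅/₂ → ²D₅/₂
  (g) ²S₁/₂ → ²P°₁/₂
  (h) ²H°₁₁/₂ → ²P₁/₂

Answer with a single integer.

(a) forbidden (parity, ΔS fail)
(b) allowed
(c) allowed
(d) forbidden (ΔS, ΔJ fail)
(e) forbidden (parity, ΔS fail)
(f) allowed
(g) allowed
(h) forbidden (ΔL, ΔJ fail)
Total allowed: 4 of 8.

4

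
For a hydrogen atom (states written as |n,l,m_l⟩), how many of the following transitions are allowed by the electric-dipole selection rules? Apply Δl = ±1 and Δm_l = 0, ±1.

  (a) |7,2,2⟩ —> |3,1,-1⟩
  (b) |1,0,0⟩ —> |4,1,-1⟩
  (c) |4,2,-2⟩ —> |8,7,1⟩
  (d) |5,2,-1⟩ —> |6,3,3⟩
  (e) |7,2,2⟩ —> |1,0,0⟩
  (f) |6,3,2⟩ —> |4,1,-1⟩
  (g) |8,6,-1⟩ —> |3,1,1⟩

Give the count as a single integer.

1

(a) forbidden — Δm_l = -3 (E1 requires Δm_l = 0, ±1)
(b) allowed
(c) forbidden — Δl = +5 (E1 requires Δl = ±1); Δm_l = +3 (E1 requires Δm_l = 0, ±1)
(d) forbidden — Δm_l = +4 (E1 requires Δm_l = 0, ±1)
(e) forbidden — Δl = -2 (E1 requires Δl = ±1); Δm_l = -2 (E1 requires Δm_l = 0, ±1)
(f) forbidden — Δl = -2 (E1 requires Δl = ±1); Δm_l = -3 (E1 requires Δm_l = 0, ±1)
(g) forbidden — Δl = -5 (E1 requires Δl = ±1); Δm_l = +2 (E1 requires Δm_l = 0, ±1)
Total allowed: 1 of 7.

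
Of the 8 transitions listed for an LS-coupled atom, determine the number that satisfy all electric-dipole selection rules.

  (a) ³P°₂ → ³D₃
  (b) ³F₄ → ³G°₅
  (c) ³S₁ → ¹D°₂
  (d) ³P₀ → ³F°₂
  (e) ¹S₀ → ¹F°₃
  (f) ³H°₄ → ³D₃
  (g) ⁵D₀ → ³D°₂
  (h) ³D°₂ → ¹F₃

(a) allowed
(b) allowed
(c) forbidden (ΔS, ΔL fail)
(d) forbidden (ΔL, ΔJ fail)
(e) forbidden (ΔL, ΔJ fail)
(f) forbidden (ΔL fails)
(g) forbidden (ΔS, ΔJ fail)
(h) forbidden (ΔS fails)
Total allowed: 2 of 8.

2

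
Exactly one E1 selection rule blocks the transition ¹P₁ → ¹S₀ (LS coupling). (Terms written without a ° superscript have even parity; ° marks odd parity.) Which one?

Initial level: S=0, L=1, J=1, parity even. Final level: S=0, L=0, J=0, parity even.
Parity must change: even → even — violated.
ΔS = 0: S: 0 → 0 — satisfied.
ΔL = 0, ±1 (not L=0↔0): L: 1 → 0, ΔL = -1 — satisfied.
ΔJ = 0, ±1 (not J=0↔0): J: 1 → 0, ΔJ = -1 — satisfied.

parity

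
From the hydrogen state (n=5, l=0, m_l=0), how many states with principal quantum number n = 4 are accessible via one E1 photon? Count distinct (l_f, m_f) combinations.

3

E1 requires Δl = ±1, so l_f ∈ {-1, 1}; with 0 ≤ l_f ≤ n_f−1 = 3, the allowed l_f values are {1}.
For l_f = 1: m_f ∈ {m_i−1, m_i, m_i+1} ∩ [−1, 1] = {-1, 0, 1} → 3 states.
Total: 3.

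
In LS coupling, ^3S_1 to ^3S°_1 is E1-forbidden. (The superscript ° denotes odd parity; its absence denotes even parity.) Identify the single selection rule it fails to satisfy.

Reading off the term symbols: S 1→1, L 0→0, J 1→1, parity even→odd.
ΔJ = 0, ±1 (not J=0↔0): J: 1 → 1, ΔJ = +0 — ok.
ΔL = 0, ±1 (not L=0↔0): L: 0 → 0, ΔL = +0 — fails.
ΔS = 0: S: 1 → 1 — ok.
Parity must change: even → odd — ok.

the L=0 ↔ L=0 exclusion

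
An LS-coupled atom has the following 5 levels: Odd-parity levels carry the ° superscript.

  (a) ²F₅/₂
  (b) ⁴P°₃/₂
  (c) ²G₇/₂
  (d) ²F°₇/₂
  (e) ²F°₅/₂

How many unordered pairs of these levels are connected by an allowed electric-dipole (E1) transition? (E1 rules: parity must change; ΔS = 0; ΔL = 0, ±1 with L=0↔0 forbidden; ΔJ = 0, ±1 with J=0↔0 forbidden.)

4

(a)–(b): forbidden (ΔS, ΔL).
(a)–(c): forbidden (parity).
(a)–(d): allowed.
(a)–(e): allowed.
(b)–(c): forbidden (ΔS, ΔL, ΔJ).
(b)–(d): forbidden (parity, ΔS, ΔL, ΔJ).
(b)–(e): forbidden (parity, ΔS, ΔL).
(c)–(d): allowed.
(c)–(e): allowed.
(d)–(e): forbidden (parity).
Allowed pairs: 4 of 10.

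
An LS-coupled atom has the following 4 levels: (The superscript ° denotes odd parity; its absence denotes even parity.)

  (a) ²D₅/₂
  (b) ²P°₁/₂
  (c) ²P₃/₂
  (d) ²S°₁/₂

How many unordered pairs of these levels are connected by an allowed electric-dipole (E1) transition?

2

(a)–(b): forbidden (ΔJ).
(a)–(c): forbidden (parity).
(a)–(d): forbidden (ΔL, ΔJ).
(b)–(c): allowed.
(b)–(d): forbidden (parity).
(c)–(d): allowed.
Allowed pairs: 2 of 6.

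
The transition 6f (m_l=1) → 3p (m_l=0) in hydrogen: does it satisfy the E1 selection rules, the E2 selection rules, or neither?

Δl = 1 − 3 = -2; l_i + l_f = 4.
Δm_l = -1.
E1 (Δl = ±1, |Δm_l| ≤ 1): not satisfied.
E2 (Δl = 0,±2, l_i+l_f ≥ 2, |Δm_l| ≤ 2): satisfied.

E2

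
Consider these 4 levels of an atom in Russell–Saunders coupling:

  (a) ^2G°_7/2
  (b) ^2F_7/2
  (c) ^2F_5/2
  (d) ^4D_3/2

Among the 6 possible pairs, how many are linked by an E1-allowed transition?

2

(a)–(b): allowed.
(a)–(c): allowed.
(a)–(d): forbidden (ΔS, ΔL, ΔJ).
(b)–(c): forbidden (parity).
(b)–(d): forbidden (parity, ΔS, ΔJ).
(c)–(d): forbidden (parity, ΔS).
Allowed pairs: 2 of 6.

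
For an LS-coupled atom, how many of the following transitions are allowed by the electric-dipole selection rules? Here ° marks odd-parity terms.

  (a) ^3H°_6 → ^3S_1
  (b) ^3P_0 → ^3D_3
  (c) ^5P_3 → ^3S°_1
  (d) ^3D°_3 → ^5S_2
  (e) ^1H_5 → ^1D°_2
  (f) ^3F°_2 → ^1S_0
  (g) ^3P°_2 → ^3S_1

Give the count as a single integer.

1

(a) forbidden (ΔL, ΔJ fail)
(b) forbidden (parity, ΔJ fail)
(c) forbidden (ΔS, ΔJ fail)
(d) forbidden (ΔS, ΔL fail)
(e) forbidden (ΔL, ΔJ fail)
(f) forbidden (ΔS, ΔL, ΔJ fail)
(g) allowed
Total allowed: 1 of 7.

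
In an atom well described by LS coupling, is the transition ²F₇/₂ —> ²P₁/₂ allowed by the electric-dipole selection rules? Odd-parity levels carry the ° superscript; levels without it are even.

Reading off the term symbols: S 1/2→1/2, L 3→1, J 7/2→1/2, parity even→even.
Parity must change: even → even — violated.
ΔS = 0: S: 1/2 → 1/2 — satisfied.
ΔL = 0, ±1 (not L=0↔0): L: 3 → 1, ΔL = -2 — violated.
ΔJ = 0, ±1 (not J=0↔0): J: 7/2 → 1/2, ΔJ = -3 — violated.
Rule(s) violated: parity, ΔL, ΔJ.

forbidden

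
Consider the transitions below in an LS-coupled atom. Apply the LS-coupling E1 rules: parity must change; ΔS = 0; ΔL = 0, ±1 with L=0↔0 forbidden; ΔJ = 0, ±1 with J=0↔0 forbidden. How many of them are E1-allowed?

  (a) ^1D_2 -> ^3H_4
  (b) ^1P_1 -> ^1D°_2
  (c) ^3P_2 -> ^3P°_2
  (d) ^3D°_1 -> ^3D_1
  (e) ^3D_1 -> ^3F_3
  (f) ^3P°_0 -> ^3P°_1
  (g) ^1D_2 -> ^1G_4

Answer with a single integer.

3

(a) forbidden (parity, ΔS, ΔL, ΔJ fail)
(b) allowed
(c) allowed
(d) allowed
(e) forbidden (parity, ΔJ fail)
(f) forbidden (parity fails)
(g) forbidden (parity, ΔL, ΔJ fail)
Total allowed: 3 of 7.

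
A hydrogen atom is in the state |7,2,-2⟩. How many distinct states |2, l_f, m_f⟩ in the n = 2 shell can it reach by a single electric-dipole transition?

1

E1 requires Δl = ±1, so l_f ∈ {1, 3}; with 0 ≤ l_f ≤ n_f−1 = 1, the allowed l_f values are {1}.
For l_f = 1: m_f ∈ {m_i−1, m_i, m_i+1} ∩ [−1, 1] = {-1} → 1 state.
Total: 1.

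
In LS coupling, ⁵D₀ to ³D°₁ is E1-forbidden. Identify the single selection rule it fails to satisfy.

the ΔS = 0 rule

Reading off the term symbols: S 2→1, L 2→2, J 0→1, parity even→odd.
Parity must change: even → odd — ✓.
ΔS = 0: S: 2 → 1 — ✗.
ΔL = 0, ±1 (not L=0↔0): L: 2 → 2, ΔL = +0 — ✓.
ΔJ = 0, ±1 (not J=0↔0): J: 0 → 1, ΔJ = +1 — ✓.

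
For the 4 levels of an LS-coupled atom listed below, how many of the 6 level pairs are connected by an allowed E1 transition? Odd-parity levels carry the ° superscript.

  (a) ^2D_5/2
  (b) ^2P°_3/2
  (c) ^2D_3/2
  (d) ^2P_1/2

3

(a)–(b): allowed.
(a)–(c): forbidden (parity).
(a)–(d): forbidden (parity, ΔJ).
(b)–(c): allowed.
(b)–(d): allowed.
(c)–(d): forbidden (parity).
Allowed pairs: 3 of 6.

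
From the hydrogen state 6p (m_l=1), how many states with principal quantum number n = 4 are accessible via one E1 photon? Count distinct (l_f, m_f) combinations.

4

E1 requires Δl = ±1, so l_f ∈ {0, 2}; with 0 ≤ l_f ≤ n_f−1 = 3, the allowed l_f values are {0, 2}.
For l_f = 0: m_f ∈ {m_i−1, m_i, m_i+1} ∩ [−0, 0] = {0} → 1 state.
For l_f = 2: m_f ∈ {m_i−1, m_i, m_i+1} ∩ [−2, 2] = {0, 1, 2} → 3 states.
Total: 4.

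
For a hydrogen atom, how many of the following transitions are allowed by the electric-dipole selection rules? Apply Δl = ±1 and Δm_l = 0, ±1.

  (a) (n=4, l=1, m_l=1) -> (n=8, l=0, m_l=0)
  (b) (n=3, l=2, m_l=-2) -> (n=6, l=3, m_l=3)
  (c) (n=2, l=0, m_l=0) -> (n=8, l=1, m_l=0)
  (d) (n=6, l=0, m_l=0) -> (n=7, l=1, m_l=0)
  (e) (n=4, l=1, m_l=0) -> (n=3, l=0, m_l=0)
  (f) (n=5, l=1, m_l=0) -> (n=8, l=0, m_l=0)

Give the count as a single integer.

(a) allowed
(b) forbidden — Δm_l = +5 (E1 requires Δm_l = 0, ±1)
(c) allowed
(d) allowed
(e) allowed
(f) allowed
Total allowed: 5 of 6.

5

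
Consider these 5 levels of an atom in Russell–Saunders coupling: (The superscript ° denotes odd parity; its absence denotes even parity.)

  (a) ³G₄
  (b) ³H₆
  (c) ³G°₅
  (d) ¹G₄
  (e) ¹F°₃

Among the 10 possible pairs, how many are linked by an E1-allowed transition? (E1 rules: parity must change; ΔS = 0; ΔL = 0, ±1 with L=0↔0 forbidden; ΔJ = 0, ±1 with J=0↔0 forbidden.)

3

(a)–(b): forbidden (parity, ΔJ).
(a)–(c): allowed.
(a)–(d): forbidden (parity, ΔS).
(a)–(e): forbidden (ΔS).
(b)–(c): allowed.
(b)–(d): forbidden (parity, ΔS, ΔJ).
(b)–(e): forbidden (ΔS, ΔL, ΔJ).
(c)–(d): forbidden (ΔS).
(c)–(e): forbidden (parity, ΔS, ΔJ).
(d)–(e): allowed.
Allowed pairs: 3 of 10.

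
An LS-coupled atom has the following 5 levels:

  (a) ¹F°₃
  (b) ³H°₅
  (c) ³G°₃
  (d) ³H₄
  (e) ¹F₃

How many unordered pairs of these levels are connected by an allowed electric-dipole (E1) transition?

3

(a)–(b): forbidden (parity, ΔS, ΔL, ΔJ).
(a)–(c): forbidden (parity, ΔS).
(a)–(d): forbidden (ΔS, ΔL).
(a)–(e): allowed.
(b)–(c): forbidden (parity, ΔJ).
(b)–(d): allowed.
(b)–(e): forbidden (ΔS, ΔL, ΔJ).
(c)–(d): allowed.
(c)–(e): forbidden (ΔS).
(d)–(e): forbidden (parity, ΔS, ΔL).
Allowed pairs: 3 of 10.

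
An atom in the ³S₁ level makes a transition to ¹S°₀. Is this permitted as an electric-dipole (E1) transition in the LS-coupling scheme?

forbidden

Initial level: S=1, L=0, J=1, parity even. Final level: S=0, L=0, J=0, parity odd.
Parity must change: even → odd — ok.
ΔS = 0: S: 1 → 0 — fails.
ΔL = 0, ±1 (not L=0↔0): L: 0 → 0, ΔL = +0 — fails.
ΔJ = 0, ±1 (not J=0↔0): J: 1 → 0, ΔJ = -1 — ok.
Rule(s) violated: ΔS, ΔL.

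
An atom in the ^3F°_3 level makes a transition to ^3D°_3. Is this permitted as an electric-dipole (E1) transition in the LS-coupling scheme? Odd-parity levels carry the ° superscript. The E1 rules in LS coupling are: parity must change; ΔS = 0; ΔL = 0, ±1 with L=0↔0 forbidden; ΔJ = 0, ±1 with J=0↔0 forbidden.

forbidden

Reading off the term symbols: S 1→1, L 3→2, J 3→3, parity odd→odd.
ΔL = 0, ±1 (not L=0↔0): L: 3 → 2, ΔL = -1 — ok.
ΔS = 0: S: 1 → 1 — ok.
ΔJ = 0, ±1 (not J=0↔0): J: 3 → 3, ΔJ = +0 — ok.
Parity must change: odd → odd — fails.
Rule(s) violated: parity.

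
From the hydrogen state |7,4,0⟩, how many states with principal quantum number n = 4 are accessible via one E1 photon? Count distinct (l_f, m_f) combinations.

3

E1 requires Δl = ±1, so l_f ∈ {3, 5}; with 0 ≤ l_f ≤ n_f−1 = 3, the allowed l_f values are {3}.
For l_f = 3: m_f ∈ {m_i−1, m_i, m_i+1} ∩ [−3, 3] = {-1, 0, 1} → 3 states.
Total: 3.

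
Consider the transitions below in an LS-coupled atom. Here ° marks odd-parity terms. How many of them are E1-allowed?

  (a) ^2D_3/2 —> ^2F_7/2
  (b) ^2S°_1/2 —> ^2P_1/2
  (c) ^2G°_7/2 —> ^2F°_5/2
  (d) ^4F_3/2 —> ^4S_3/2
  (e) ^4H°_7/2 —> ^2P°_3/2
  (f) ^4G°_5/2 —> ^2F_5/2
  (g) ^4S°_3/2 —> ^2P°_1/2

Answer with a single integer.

1

(a) forbidden (parity, ΔJ fail)
(b) allowed
(c) forbidden (parity fails)
(d) forbidden (parity, ΔL fail)
(e) forbidden (parity, ΔS, ΔL, ΔJ fail)
(f) forbidden (ΔS fails)
(g) forbidden (parity, ΔS fail)
Total allowed: 1 of 7.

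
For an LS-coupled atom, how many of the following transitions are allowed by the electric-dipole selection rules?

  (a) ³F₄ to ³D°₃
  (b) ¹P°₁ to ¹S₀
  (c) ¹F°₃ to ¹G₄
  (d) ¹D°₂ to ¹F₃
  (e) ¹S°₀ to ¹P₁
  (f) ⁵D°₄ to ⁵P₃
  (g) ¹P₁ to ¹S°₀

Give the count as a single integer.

(a) allowed
(b) allowed
(c) allowed
(d) allowed
(e) allowed
(f) allowed
(g) allowed
Total allowed: 7 of 7.

7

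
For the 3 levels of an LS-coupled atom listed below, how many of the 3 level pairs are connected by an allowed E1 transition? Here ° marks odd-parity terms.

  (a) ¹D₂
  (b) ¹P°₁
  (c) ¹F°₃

2

(a)–(b): allowed.
(a)–(c): allowed.
(b)–(c): forbidden (parity, ΔL, ΔJ).
Allowed pairs: 2 of 3.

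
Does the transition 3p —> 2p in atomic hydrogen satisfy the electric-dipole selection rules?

Δl = 1 − 1 = +0; the E1 rule Δl = ±1 is fails.
The transition is electric-dipole forbidden.

forbidden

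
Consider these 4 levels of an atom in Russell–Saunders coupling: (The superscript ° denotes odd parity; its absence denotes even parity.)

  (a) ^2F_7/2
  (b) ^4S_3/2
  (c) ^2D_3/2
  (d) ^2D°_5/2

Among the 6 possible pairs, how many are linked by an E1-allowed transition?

(a)–(b): forbidden (parity, ΔS, ΔL, ΔJ).
(a)–(c): forbidden (parity, ΔJ).
(a)–(d): allowed.
(b)–(c): forbidden (parity, ΔS, ΔL).
(b)–(d): forbidden (ΔS, ΔL).
(c)–(d): allowed.
Allowed pairs: 2 of 6.

2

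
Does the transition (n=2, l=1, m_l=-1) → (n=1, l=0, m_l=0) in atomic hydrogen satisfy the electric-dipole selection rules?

Δl = 0 − 1 = -1; the E1 rule Δl = ±1 is passes.
Δm_l = 0 − (-1) = +1. E1 requires Δm_l = 0, ±1: passes.
All E1 selection rules are satisfied.

allowed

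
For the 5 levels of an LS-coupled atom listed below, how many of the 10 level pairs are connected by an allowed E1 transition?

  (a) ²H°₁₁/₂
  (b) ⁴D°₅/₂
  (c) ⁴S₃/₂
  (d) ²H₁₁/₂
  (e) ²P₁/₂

(a)–(b): forbidden (parity, ΔS, ΔL, ΔJ).
(a)–(c): forbidden (ΔS, ΔL, ΔJ).
(a)–(d): allowed.
(a)–(e): forbidden (ΔL, ΔJ).
(b)–(c): forbidden (ΔL).
(b)–(d): forbidden (ΔS, ΔL, ΔJ).
(b)–(e): forbidden (ΔS, ΔJ).
(c)–(d): forbidden (parity, ΔS, ΔL, ΔJ).
(c)–(e): forbidden (parity, ΔS).
(d)–(e): forbidden (parity, ΔL, ΔJ).
Allowed pairs: 1 of 10.

1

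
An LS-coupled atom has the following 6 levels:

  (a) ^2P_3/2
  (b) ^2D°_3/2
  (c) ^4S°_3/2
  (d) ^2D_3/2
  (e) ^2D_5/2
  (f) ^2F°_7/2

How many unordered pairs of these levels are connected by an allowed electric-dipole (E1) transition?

(a)–(b): allowed.
(a)–(c): forbidden (ΔS).
(a)–(d): forbidden (parity).
(a)–(e): forbidden (parity).
(a)–(f): forbidden (ΔL, ΔJ).
(b)–(c): forbidden (parity, ΔS, ΔL).
(b)–(d): allowed.
(b)–(e): allowed.
(b)–(f): forbidden (parity, ΔJ).
(c)–(d): forbidden (ΔS, ΔL).
(c)–(e): forbidden (ΔS, ΔL).
(c)–(f): forbidden (parity, ΔS, ΔL, ΔJ).
(d)–(e): forbidden (parity).
(d)–(f): forbidden (ΔJ).
(e)–(f): allowed.
Allowed pairs: 4 of 15.

4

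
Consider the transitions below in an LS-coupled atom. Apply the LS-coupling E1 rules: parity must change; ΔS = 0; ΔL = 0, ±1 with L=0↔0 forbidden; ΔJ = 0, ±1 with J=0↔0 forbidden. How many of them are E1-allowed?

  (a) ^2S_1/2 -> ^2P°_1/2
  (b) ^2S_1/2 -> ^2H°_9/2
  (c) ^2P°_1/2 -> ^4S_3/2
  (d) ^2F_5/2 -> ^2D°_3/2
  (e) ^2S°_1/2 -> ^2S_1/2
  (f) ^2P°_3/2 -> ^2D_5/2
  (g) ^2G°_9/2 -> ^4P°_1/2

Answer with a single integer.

(a) allowed
(b) forbidden (ΔL, ΔJ fail)
(c) forbidden (ΔS fails)
(d) allowed
(e) forbidden (ΔL fails)
(f) allowed
(g) forbidden (parity, ΔS, ΔL, ΔJ fail)
Total allowed: 3 of 7.

3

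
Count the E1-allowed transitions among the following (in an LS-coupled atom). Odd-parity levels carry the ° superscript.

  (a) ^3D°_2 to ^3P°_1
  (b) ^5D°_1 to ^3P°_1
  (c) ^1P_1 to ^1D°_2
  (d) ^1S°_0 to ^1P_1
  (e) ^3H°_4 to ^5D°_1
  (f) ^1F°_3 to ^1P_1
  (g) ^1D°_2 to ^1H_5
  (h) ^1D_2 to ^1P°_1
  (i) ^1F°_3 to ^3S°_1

3

(a) forbidden (parity fails)
(b) forbidden (parity, ΔS fail)
(c) allowed
(d) allowed
(e) forbidden (parity, ΔS, ΔL, ΔJ fail)
(f) forbidden (ΔL, ΔJ fail)
(g) forbidden (ΔL, ΔJ fail)
(h) allowed
(i) forbidden (parity, ΔS, ΔL, ΔJ fail)
Total allowed: 3 of 9.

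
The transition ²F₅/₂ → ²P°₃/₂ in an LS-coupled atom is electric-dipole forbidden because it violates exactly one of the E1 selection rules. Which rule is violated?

the ΔL = 0, ±1 rule

Reading off the term symbols: S 1/2→1/2, L 3→1, J 5/2→3/2, parity even→odd.
ΔS = 0: S: 1/2 → 1/2 — ok.
ΔL = 0, ±1 (not L=0↔0): L: 3 → 1, ΔL = -2 — fails.
Parity must change: even → odd — ok.
ΔJ = 0, ±1 (not J=0↔0): J: 5/2 → 3/2, ΔJ = -1 — ok.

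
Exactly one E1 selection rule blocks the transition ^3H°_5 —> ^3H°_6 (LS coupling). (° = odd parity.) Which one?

parity

Reading off the term symbols: S 1→1, L 5→5, J 5→6, parity odd→odd.
Parity must change: odd → odd — fails.
ΔS = 0: S: 1 → 1 — ok.
ΔL = 0, ±1 (not L=0↔0): L: 5 → 5, ΔL = +0 — ok.
ΔJ = 0, ±1 (not J=0↔0): J: 5 → 6, ΔJ = +1 — ok.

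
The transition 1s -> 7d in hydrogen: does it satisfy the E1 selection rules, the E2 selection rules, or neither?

E2

Δl = 2 − 0 = +2; l_i + l_f = 2.
E1 (Δl = ±1): not satisfied.
E2 (Δl = 0,±2, l_i+l_f ≥ 2): satisfied.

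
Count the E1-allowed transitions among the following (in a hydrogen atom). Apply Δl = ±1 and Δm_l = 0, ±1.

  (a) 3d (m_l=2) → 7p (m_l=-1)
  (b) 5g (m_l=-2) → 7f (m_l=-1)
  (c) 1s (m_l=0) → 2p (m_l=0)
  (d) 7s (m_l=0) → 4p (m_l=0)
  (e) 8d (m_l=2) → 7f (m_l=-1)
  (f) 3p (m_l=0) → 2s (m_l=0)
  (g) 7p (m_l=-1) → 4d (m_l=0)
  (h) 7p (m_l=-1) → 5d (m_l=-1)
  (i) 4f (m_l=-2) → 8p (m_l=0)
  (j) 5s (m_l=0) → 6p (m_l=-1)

(a) forbidden — Δm_l = -3 (E1 requires Δm_l = 0, ±1)
(b) allowed
(c) allowed
(d) allowed
(e) forbidden — Δm_l = -3 (E1 requires Δm_l = 0, ±1)
(f) allowed
(g) allowed
(h) allowed
(i) forbidden — Δl = -2 (E1 requires Δl = ±1); Δm_l = +2 (E1 requires Δm_l = 0, ±1)
(j) allowed
Total allowed: 7 of 10.

7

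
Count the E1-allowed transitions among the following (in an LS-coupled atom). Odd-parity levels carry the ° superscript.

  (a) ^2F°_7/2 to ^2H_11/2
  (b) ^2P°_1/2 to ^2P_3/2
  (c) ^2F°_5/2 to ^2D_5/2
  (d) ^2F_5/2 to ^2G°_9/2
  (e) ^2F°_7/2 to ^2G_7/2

3

(a) forbidden (ΔL, ΔJ fail)
(b) allowed
(c) allowed
(d) forbidden (ΔJ fails)
(e) allowed
Total allowed: 3 of 5.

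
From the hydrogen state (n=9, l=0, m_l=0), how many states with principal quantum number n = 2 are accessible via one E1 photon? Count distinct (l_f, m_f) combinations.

3

E1 requires Δl = ±1, so l_f ∈ {-1, 1}; with 0 ≤ l_f ≤ n_f−1 = 1, the allowed l_f values are {1}.
For l_f = 1: m_f ∈ {m_i−1, m_i, m_i+1} ∩ [−1, 1] = {-1, 0, 1} → 3 states.
Total: 3.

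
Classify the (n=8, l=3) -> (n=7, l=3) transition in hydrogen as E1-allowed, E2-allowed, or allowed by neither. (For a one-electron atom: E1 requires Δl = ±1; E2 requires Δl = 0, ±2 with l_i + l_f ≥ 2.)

Δl = 3 − 3 = +0; l_i + l_f = 6.
E1 (Δl = ±1): not satisfied.
E2 (Δl = 0,±2, l_i+l_f ≥ 2): satisfied.

E2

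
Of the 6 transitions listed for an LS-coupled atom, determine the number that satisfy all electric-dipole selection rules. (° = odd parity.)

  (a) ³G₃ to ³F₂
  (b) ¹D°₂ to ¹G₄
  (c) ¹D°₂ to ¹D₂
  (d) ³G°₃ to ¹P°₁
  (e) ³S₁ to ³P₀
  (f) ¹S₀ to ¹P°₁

2

(a) forbidden (parity fails)
(b) forbidden (ΔL, ΔJ fail)
(c) allowed
(d) forbidden (parity, ΔS, ΔL, ΔJ fail)
(e) forbidden (parity fails)
(f) allowed
Total allowed: 2 of 6.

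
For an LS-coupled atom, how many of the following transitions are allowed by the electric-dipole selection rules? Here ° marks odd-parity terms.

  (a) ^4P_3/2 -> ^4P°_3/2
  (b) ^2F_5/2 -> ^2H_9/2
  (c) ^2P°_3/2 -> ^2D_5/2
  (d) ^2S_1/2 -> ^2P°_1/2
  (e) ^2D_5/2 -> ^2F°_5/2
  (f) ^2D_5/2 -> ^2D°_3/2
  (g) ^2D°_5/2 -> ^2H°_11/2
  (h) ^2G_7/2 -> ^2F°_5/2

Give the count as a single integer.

(a) allowed
(b) forbidden (parity, ΔL, ΔJ fail)
(c) allowed
(d) allowed
(e) allowed
(f) allowed
(g) forbidden (parity, ΔL, ΔJ fail)
(h) allowed
Total allowed: 6 of 8.

6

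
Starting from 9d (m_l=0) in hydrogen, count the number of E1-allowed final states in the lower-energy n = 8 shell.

6

E1 requires Δl = ±1, so l_f ∈ {1, 3}; with 0 ≤ l_f ≤ n_f−1 = 7, the allowed l_f values are {1, 3}.
For l_f = 1: m_f ∈ {m_i−1, m_i, m_i+1} ∩ [−1, 1] = {-1, 0, 1} → 3 states.
For l_f = 3: m_f ∈ {m_i−1, m_i, m_i+1} ∩ [−3, 3] = {-1, 0, 1} → 3 states.
Total: 6.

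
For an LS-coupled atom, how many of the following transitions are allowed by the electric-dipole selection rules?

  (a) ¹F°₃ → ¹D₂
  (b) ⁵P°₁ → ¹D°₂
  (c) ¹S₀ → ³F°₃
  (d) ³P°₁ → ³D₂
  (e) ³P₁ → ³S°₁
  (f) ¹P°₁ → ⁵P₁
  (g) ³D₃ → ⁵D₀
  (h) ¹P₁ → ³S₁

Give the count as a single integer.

3

(a) allowed
(b) forbidden (parity, ΔS fail)
(c) forbidden (ΔS, ΔL, ΔJ fail)
(d) allowed
(e) allowed
(f) forbidden (ΔS fails)
(g) forbidden (parity, ΔS, ΔJ fail)
(h) forbidden (parity, ΔS fail)
Total allowed: 3 of 8.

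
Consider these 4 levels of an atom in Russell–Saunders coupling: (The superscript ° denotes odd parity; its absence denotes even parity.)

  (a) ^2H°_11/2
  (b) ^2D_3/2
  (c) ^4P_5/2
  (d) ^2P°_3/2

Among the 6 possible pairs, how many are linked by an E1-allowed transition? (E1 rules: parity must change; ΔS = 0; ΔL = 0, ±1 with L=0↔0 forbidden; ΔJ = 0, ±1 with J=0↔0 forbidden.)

(a)–(b): forbidden (ΔL, ΔJ).
(a)–(c): forbidden (ΔS, ΔL, ΔJ).
(a)–(d): forbidden (parity, ΔL, ΔJ).
(b)–(c): forbidden (parity, ΔS).
(b)–(d): allowed.
(c)–(d): forbidden (ΔS).
Allowed pairs: 1 of 6.

1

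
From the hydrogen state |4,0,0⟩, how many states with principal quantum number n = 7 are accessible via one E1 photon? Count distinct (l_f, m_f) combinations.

E1 requires Δl = ±1, so l_f ∈ {-1, 1}; with 0 ≤ l_f ≤ n_f−1 = 6, the allowed l_f values are {1}.
For l_f = 1: m_f ∈ {m_i−1, m_i, m_i+1} ∩ [−1, 1] = {-1, 0, 1} → 3 states.
Total: 3.

3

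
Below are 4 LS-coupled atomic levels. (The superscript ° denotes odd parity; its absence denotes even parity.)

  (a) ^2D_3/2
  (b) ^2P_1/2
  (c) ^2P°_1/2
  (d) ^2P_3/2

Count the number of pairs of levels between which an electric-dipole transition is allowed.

3

(a)–(b): forbidden (parity).
(a)–(c): allowed.
(a)–(d): forbidden (parity).
(b)–(c): allowed.
(b)–(d): forbidden (parity).
(c)–(d): allowed.
Allowed pairs: 3 of 6.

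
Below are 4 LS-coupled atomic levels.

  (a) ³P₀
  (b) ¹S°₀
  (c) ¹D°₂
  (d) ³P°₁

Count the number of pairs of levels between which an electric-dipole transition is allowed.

1

(a)–(b): forbidden (ΔS, ΔJ).
(a)–(c): forbidden (ΔS, ΔJ).
(a)–(d): allowed.
(b)–(c): forbidden (parity, ΔL, ΔJ).
(b)–(d): forbidden (parity, ΔS).
(c)–(d): forbidden (parity, ΔS).
Allowed pairs: 1 of 6.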